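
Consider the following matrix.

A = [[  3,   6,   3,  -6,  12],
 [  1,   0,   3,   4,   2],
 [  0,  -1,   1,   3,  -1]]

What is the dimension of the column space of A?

Row reduce to echelon form.
R2 ← R2 − (1/3)·R1: [0, -2, 2, 6, -2]
R3 ← R3 − (1/2)·R2: [0, 0, 0, 0, 0]
Echelon form has 2 nonzero rows, so rank(A) = 2.
The column space has dimension equal to the rank: 2.

2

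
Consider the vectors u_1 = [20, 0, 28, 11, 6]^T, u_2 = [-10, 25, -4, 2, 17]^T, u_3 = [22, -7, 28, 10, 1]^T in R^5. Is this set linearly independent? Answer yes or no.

Form the matrix with these vectors as rows and row reduce.
R2 ← R2 + (1/2)·R1: [0, 25, 10, 15/2, 20]
R3 ← R3 − (11/10)·R1: [0, -7, -14/5, -21/10, -28/5]
R3 ← R3 + (7/25)·R2: [0, 0, 0, 0, 0]
2 nonzero rows, so the 3 vectors span a space of dimension 2.
Since 2 < 3, the vectors are linearly dependent.

no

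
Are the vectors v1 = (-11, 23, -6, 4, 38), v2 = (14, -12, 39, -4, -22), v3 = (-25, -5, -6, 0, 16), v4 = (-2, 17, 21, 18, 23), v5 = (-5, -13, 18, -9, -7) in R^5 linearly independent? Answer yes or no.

Form the matrix with these vectors as rows and row reduce.
R2 ← R2 + (14/11)·R1: [0, 190/11, 345/11, 12/11, 290/11]
R3 ← R3 − (25/11)·R1: [0, -630/11, 84/11, -100/11, -774/11]
R4 ← R4 − (2/11)·R1: [0, 141/11, 243/11, 190/11, 177/11]
R5 ← R5 − (5/11)·R1: [0, -258/11, 228/11, -119/11, -267/11]
R3 ← R3 + (63/19)·R2: [0, 0, 2121/19, -104/19, 324/19]
R4 ← R4 − (141/190)·R2: [0, 0, -45/38, 1564/95, -66/19]
R5 ← R5 + (129/95)·R2: [0, 0, 1203/19, -887/95, 219/19]
R4 ← R4 + (15/1414)·R3: [0, 0, 0, 57992/3535, -2328/707]
R5 ← R5 − (401/707)·R3: [0, 0, 0, -22031/3535, 1311/707]
R5 ← R5 + (22031/57992)·R4: [0, 0, 0, 0, 4374/7249]
5 nonzero rows, so the 5 vectors span a space of dimension 5.
Since 5 = 5, the vectors are linearly independent.

yes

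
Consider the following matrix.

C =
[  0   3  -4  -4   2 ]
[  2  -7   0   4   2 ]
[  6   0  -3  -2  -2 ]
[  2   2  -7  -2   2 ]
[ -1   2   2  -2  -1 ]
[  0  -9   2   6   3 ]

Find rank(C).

4

Row reduce to echelon form.
Swap R1 ↔ R2
R3 ← R3 − (3)·R1: [0, 21, -3, -14, -8]
R4 ← R4 − R1: [0, 9, -7, -6, 0]
R5 ← R5 + (1/2)·R1: [0, -3/2, 2, 0, 0]
R3 ← R3 − (7)·R2: [0, 0, 25, 14, -22]
R4 ← R4 − (3)·R2: [0, 0, 5, 6, -6]
R5 ← R5 + (1/2)·R2: [0, 0, 0, -2, 1]
R6 ← R6 + (3)·R2: [0, 0, -10, -6, 9]
R4 ← R4 − (1/5)·R3: [0, 0, 0, 16/5, -8/5]
R6 ← R6 + (2/5)·R3: [0, 0, 0, -2/5, 1/5]
R5 ← R5 + (5/8)·R4: [0, 0, 0, 0, 0]
R6 ← R6 + (1/8)·R4: [0, 0, 0, 0, 0]
Echelon form has 4 nonzero rows, so rank(C) = 4.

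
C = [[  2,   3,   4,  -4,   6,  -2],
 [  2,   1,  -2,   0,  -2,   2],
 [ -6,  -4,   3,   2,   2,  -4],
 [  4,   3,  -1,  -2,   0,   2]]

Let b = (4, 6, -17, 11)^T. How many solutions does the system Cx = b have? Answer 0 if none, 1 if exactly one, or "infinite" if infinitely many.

infinite

Row reduce the augmented matrix [C | b].
R2 ← R2 − R1: [0, -2, -6, 4, -8, 4, 2]
R3 ← R3 + (3)·R1: [0, 5, 15, -10, 20, -10, -5]
R4 ← R4 − (2)·R1: [0, -3, -9, 6, -12, 6, 3]
R3 ← R3 + (5/2)·R2: [0, 0, 0, 0, 0, 0, 0]
R4 ← R4 − (3/2)·R2: [0, 0, 0, 0, 0, 0, 0]
The echelon form has 2 nonzero rows, and every pivot lies in the first 6 columns, so rank(C) = rank([C|b]) = 2.
The system is consistent.
rank = 2 < 6 unknowns, so there are infinitely many solutions.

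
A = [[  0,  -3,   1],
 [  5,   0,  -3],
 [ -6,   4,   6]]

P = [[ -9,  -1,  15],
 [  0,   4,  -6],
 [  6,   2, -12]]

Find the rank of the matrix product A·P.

2

First compute AP:
[[  6, -10,   6],
 [-63, -11, 111],
 [ 90,  34, -186]]
Now row reduce the product.
R2 ← R2 + (21/2)·R1: [0, -116, 174]
R3 ← R3 − (15)·R1: [0, 184, -276]
R3 ← R3 + (46/29)·R2: [0, 0, 0]
2 nonzero rows, so rank(AP) = 2.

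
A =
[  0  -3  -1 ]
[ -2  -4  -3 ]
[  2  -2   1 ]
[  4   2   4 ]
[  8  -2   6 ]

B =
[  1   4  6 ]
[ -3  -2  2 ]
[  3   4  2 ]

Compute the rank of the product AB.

First compute AB:
[[  6,   2,  -8],
 [  1, -12, -26],
 [ 11,  16,  10],
 [ 10,  28,  36],
 [ 32,  60,  56]]
Now row reduce the product.
R2 ← R2 − (1/6)·R1: [0, -37/3, -74/3]
R3 ← R3 − (11/6)·R1: [0, 37/3, 74/3]
R4 ← R4 − (5/3)·R1: [0, 74/3, 148/3]
R5 ← R5 − (16/3)·R1: [0, 148/3, 296/3]
R3 ← R3 + R2: [0, 0, 0]
R4 ← R4 + (2)·R2: [0, 0, 0]
R5 ← R5 + (4)·R2: [0, 0, 0]
2 nonzero rows, so rank(AB) = 2.

2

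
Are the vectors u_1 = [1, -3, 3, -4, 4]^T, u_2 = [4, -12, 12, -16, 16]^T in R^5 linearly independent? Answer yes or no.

no

Form the matrix with these vectors as rows and row reduce.
R2 ← R2 − (4)·R1: [0, 0, 0, 0, 0]
1 nonzero row, so the 2 vectors span a space of dimension 1.
Since 1 < 2, the vectors are linearly dependent.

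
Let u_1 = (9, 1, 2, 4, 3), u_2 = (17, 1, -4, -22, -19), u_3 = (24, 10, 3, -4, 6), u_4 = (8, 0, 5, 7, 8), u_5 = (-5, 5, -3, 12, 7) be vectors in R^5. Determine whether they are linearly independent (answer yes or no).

no

Form the matrix with these vectors as rows and row reduce.
R2 ← R2 − (17/9)·R1: [0, -8/9, -70/9, -266/9, -74/3]
R3 ← R3 − (8/3)·R1: [0, 22/3, -7/3, -44/3, -2]
R4 ← R4 − (8/9)·R1: [0, -8/9, 29/9, 31/9, 16/3]
R5 ← R5 + (5/9)·R1: [0, 50/9, -17/9, 128/9, 26/3]
R3 ← R3 + (33/4)·R2: [0, 0, -133/2, -517/2, -411/2]
R4 ← R4 − R2: [0, 0, 11, 33, 30]
R5 ← R5 + (25/4)·R2: [0, 0, -101/2, -341/2, -291/2]
R4 ← R4 + (22/133)·R3: [0, 0, 0, -1298/133, -531/133]
R5 ← R5 − (101/133)·R3: [0, 0, 0, 3432/133, 1404/133]
R5 ← R5 + (156/59)·R4: [0, 0, 0, 0, 0]
4 nonzero rows, so the 5 vectors span a space of dimension 4.
Since 4 < 5, the vectors are linearly dependent.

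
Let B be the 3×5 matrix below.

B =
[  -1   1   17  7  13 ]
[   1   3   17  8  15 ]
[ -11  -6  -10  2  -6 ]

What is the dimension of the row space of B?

Row reduce to echelon form.
R2 ← R2 + R1: [0, 4, 34, 15, 28]
R3 ← R3 − (11)·R1: [0, -17, -197, -75, -149]
R3 ← R3 + (17/4)·R2: [0, 0, -105/2, -45/4, -30]
Echelon form has 3 nonzero rows, so rank(B) = 3.
The row space has dimension equal to the rank: 3.

3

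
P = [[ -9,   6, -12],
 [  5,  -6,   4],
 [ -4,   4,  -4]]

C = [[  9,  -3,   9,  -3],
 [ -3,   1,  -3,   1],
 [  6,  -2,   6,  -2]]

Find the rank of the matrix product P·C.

First compute PC:
[[-171,  57, -171,  57],
 [ 87, -29,  87, -29],
 [-72,  24, -72,  24]]
Now row reduce the product.
R2 ← R2 + (29/57)·R1: [0, 0, 0, 0]
R3 ← R3 − (8/19)·R1: [0, 0, 0, 0]
1 nonzero row, so rank(PC) = 1.

1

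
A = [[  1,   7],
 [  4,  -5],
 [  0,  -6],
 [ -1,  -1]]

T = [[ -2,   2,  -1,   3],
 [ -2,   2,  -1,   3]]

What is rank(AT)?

First compute AT:
[[-16,  16,  -8,  24],
 [  2,  -2,   1,  -3],
 [ 12, -12,   6, -18],
 [  4,  -4,   2,  -6]]
Now row reduce the product.
R2 ← R2 + (1/8)·R1: [0, 0, 0, 0]
R3 ← R3 + (3/4)·R1: [0, 0, 0, 0]
R4 ← R4 + (1/4)·R1: [0, 0, 0, 0]
1 nonzero row, so rank(AT) = 1.

1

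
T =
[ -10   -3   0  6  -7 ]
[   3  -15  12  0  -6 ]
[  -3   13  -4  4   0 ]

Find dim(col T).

3

Row reduce to echelon form.
R2 ← R2 + (3/10)·R1: [0, -159/10, 12, 9/5, -81/10]
R3 ← R3 − (3/10)·R1: [0, 139/10, -4, 11/5, 21/10]
R3 ← R3 + (139/159)·R2: [0, 0, 344/53, 200/53, -264/53]
Echelon form has 3 nonzero rows, so rank(T) = 3.
The column space has dimension equal to the rank: 3.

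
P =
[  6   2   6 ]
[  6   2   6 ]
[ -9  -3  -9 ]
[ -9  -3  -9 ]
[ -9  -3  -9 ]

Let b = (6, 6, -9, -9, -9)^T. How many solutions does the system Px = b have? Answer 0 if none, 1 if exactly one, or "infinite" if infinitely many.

Row reduce the augmented matrix [P | b].
R2 ← R2 − R1: [0, 0, 0, 0]
R3 ← R3 + (3/2)·R1: [0, 0, 0, 0]
R4 ← R4 + (3/2)·R1: [0, 0, 0, 0]
R5 ← R5 + (3/2)·R1: [0, 0, 0, 0]
The echelon form has 1 nonzero rows, and every pivot lies in the first 3 columns, so rank(P) = rank([P|b]) = 1.
The system is consistent.
rank = 1 < 3 unknowns, so there are infinitely many solutions.

infinite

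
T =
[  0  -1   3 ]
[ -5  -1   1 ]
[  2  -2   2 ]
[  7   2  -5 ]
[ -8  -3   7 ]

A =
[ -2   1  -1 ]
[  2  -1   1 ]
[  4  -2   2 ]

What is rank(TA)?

1

First compute TA:
[[ 10,  -5,   5],
 [ 12,  -6,   6],
 [  0,   0,   0],
 [-30,  15, -15],
 [ 38, -19,  19]]
Now row reduce the product.
R2 ← R2 − (6/5)·R1: [0, 0, 0]
R4 ← R4 + (3)·R1: [0, 0, 0]
R5 ← R5 − (19/5)·R1: [0, 0, 0]
1 nonzero row, so rank(TA) = 1.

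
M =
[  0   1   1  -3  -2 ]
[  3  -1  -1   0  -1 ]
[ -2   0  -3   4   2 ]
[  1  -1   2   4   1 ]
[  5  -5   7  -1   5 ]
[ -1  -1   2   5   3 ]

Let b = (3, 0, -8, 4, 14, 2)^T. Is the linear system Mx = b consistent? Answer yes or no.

Row reduce the augmented matrix [M | b].
Swap R1 ↔ R2
R3 ← R3 + (2/3)·R1: [0, -2/3, -11/3, 4, 4/3, -8]
R4 ← R4 − (1/3)·R1: [0, -2/3, 7/3, 4, 4/3, 4]
R5 ← R5 − (5/3)·R1: [0, -10/3, 26/3, -1, 20/3, 14]
R6 ← R6 + (1/3)·R1: [0, -4/3, 5/3, 5, 8/3, 2]
R3 ← R3 + (2/3)·R2: [0, 0, -3, 2, 0, -6]
R4 ← R4 + (2/3)·R2: [0, 0, 3, 2, 0, 6]
R5 ← R5 + (10/3)·R2: [0, 0, 12, -11, 0, 24]
R6 ← R6 + (4/3)·R2: [0, 0, 3, 1, 0, 6]
R4 ← R4 + R3: [0, 0, 0, 4, 0, 0]
R5 ← R5 + (4)·R3: [0, 0, 0, -3, 0, 0]
R6 ← R6 + R3: [0, 0, 0, 3, 0, 0]
R5 ← R5 + (3/4)·R4: [0, 0, 0, 0, 0, 0]
R6 ← R6 − (3/4)·R4: [0, 0, 0, 0, 0, 0]
The echelon form has 4 nonzero rows, and every pivot lies in the first 5 columns, so rank(M) = rank([M|b]) = 4.
The system is consistent.

yes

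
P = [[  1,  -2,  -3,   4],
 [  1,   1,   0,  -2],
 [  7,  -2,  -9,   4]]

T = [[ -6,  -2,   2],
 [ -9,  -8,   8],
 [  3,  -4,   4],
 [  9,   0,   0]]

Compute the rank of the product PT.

2

First compute PT:
[[ 39,  26, -26],
 [-33, -10,  10],
 [-15,  38, -38]]
Now row reduce the product.
R2 ← R2 + (11/13)·R1: [0, 12, -12]
R3 ← R3 + (5/13)·R1: [0, 48, -48]
R3 ← R3 − (4)·R2: [0, 0, 0]
2 nonzero rows, so rank(PT) = 2.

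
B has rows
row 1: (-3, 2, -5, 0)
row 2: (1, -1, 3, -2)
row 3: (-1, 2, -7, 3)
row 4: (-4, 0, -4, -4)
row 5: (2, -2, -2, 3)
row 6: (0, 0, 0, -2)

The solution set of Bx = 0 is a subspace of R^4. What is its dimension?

0

Row reduce to echelon form.
R2 ← R2 + (1/3)·R1: [0, -1/3, 4/3, -2]
R3 ← R3 − (1/3)·R1: [0, 4/3, -16/3, 3]
R4 ← R4 − (4/3)·R1: [0, -8/3, 8/3, -4]
R5 ← R5 + (2/3)·R1: [0, -2/3, -16/3, 3]
R3 ← R3 + (4)·R2: [0, 0, 0, -5]
R4 ← R4 − (8)·R2: [0, 0, -8, 12]
R5 ← R5 − (2)·R2: [0, 0, -8, 7]
Swap R3 ↔ R4
R5 ← R5 − R3: [0, 0, 0, -5]
R5 ← R5 − R4: [0, 0, 0, 0]
R6 ← R6 − (2/5)·R4: [0, 0, 0, 0]
4 nonzero rows, so rank(B) = 4.
B has 4 columns; by rank–nullity, nullity = 4 − 4 = 0.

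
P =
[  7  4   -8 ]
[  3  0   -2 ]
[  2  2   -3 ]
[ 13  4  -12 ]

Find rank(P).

Row reduce to echelon form.
R2 ← R2 − (3/7)·R1: [0, -12/7, 10/7]
R3 ← R3 − (2/7)·R1: [0, 6/7, -5/7]
R4 ← R4 − (13/7)·R1: [0, -24/7, 20/7]
R3 ← R3 + (1/2)·R2: [0, 0, 0]
R4 ← R4 − (2)·R2: [0, 0, 0]
Echelon form has 2 nonzero rows, so rank(P) = 2.

2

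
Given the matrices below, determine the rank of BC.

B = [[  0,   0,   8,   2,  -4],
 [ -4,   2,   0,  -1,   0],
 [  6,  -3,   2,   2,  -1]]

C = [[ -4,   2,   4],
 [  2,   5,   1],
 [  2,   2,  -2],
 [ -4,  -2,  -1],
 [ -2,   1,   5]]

First compute BC:
[[ 16,   8, -38],
 [ 24,   4, -13],
 [-32,  -4,  10]]
Now row reduce the product.
R2 ← R2 − (3/2)·R1: [0, -8, 44]
R3 ← R3 + (2)·R1: [0, 12, -66]
R3 ← R3 + (3/2)·R2: [0, 0, 0]
2 nonzero rows, so rank(BC) = 2.

2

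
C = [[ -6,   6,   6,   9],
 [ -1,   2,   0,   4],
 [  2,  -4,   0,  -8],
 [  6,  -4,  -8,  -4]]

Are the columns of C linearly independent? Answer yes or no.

no

Row reduce C to echelon form.
R2 ← R2 − (1/6)·R1: [0, 1, -1, 5/2]
R3 ← R3 + (1/3)·R1: [0, -2, 2, -5]
R4 ← R4 + R1: [0, 2, -2, 5]
R3 ← R3 + (2)·R2: [0, 0, 0, 0]
R4 ← R4 − (2)·R2: [0, 0, 0, 0]
2 pivots among 4 columns.
Only 2 < 4 pivot columns, so the columns are linearly dependent.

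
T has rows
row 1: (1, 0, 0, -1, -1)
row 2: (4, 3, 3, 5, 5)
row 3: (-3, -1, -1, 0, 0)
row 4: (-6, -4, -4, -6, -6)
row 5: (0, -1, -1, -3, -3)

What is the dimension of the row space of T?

Row reduce to echelon form.
R2 ← R2 − (4)·R1: [0, 3, 3, 9, 9]
R3 ← R3 + (3)·R1: [0, -1, -1, -3, -3]
R4 ← R4 + (6)·R1: [0, -4, -4, -12, -12]
R3 ← R3 + (1/3)·R2: [0, 0, 0, 0, 0]
R4 ← R4 + (4/3)·R2: [0, 0, 0, 0, 0]
R5 ← R5 + (1/3)·R2: [0, 0, 0, 0, 0]
Echelon form has 2 nonzero rows, so rank(T) = 2.
The row space has dimension equal to the rank: 2.

2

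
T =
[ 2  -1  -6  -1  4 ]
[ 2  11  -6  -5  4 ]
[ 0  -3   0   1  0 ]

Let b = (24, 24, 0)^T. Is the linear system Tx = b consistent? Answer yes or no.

yes

Row reduce the augmented matrix [T | b].
R2 ← R2 − R1: [0, 12, 0, -4, 0, 0]
R3 ← R3 + (1/4)·R2: [0, 0, 0, 0, 0, 0]
The echelon form has 2 nonzero rows, and every pivot lies in the first 5 columns, so rank(T) = rank([T|b]) = 2.
The system is consistent.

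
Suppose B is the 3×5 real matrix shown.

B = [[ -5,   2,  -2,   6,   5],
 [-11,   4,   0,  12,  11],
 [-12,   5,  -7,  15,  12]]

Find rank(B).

2

Row reduce to echelon form.
R2 ← R2 − (11/5)·R1: [0, -2/5, 22/5, -6/5, 0]
R3 ← R3 − (12/5)·R1: [0, 1/5, -11/5, 3/5, 0]
R3 ← R3 + (1/2)·R2: [0, 0, 0, 0, 0]
Echelon form has 2 nonzero rows, so rank(B) = 2.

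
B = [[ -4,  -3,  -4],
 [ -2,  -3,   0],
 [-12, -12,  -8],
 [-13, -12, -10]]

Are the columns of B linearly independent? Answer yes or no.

no

Row reduce B to echelon form.
R2 ← R2 − (1/2)·R1: [0, -3/2, 2]
R3 ← R3 − (3)·R1: [0, -3, 4]
R4 ← R4 − (13/4)·R1: [0, -9/4, 3]
R3 ← R3 − (2)·R2: [0, 0, 0]
R4 ← R4 − (3/2)·R2: [0, 0, 0]
2 pivots among 3 columns.
Only 2 < 3 pivot columns, so the columns are linearly dependent.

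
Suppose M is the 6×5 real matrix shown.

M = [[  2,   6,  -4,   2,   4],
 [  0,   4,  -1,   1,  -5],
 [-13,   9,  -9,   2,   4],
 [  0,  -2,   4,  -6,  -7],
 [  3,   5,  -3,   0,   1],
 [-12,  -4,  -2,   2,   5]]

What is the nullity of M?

Row reduce to echelon form.
R3 ← R3 + (13/2)·R1: [0, 48, -35, 15, 30]
R5 ← R5 − (3/2)·R1: [0, -4, 3, -3, -5]
R6 ← R6 + (6)·R1: [0, 32, -26, 14, 29]
R3 ← R3 − (12)·R2: [0, 0, -23, 3, 90]
R4 ← R4 + (1/2)·R2: [0, 0, 7/2, -11/2, -19/2]
R5 ← R5 + R2: [0, 0, 2, -2, -10]
R6 ← R6 − (8)·R2: [0, 0, -18, 6, 69]
R4 ← R4 + (7/46)·R3: [0, 0, 0, -116/23, 193/46]
R5 ← R5 + (2/23)·R3: [0, 0, 0, -40/23, -50/23]
R6 ← R6 − (18/23)·R3: [0, 0, 0, 84/23, -33/23]
R5 ← R5 − (10/29)·R4: [0, 0, 0, 0, -105/29]
R6 ← R6 + (21/29)·R4: [0, 0, 0, 0, 93/58]
R6 ← R6 + (31/70)·R5: [0, 0, 0, 0, 0]
5 nonzero rows, so rank(M) = 5.
M has 5 columns; by rank–nullity, nullity = 5 − 5 = 0.

0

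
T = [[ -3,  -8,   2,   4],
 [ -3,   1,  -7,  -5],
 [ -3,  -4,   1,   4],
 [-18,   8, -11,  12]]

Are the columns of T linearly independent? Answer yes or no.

no

Row reduce T to echelon form.
R2 ← R2 − R1: [0, 9, -9, -9]
R3 ← R3 − R1: [0, 4, -1, 0]
R4 ← R4 − (6)·R1: [0, 56, -23, -12]
R3 ← R3 − (4/9)·R2: [0, 0, 3, 4]
R4 ← R4 − (56/9)·R2: [0, 0, 33, 44]
R4 ← R4 − (11)·R3: [0, 0, 0, 0]
3 pivots among 4 columns.
Only 3 < 4 pivot columns, so the columns are linearly dependent.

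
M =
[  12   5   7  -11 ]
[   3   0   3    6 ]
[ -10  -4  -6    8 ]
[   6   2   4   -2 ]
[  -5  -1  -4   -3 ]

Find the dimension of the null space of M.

2

Row reduce to echelon form.
R2 ← R2 − (1/4)·R1: [0, -5/4, 5/4, 35/4]
R3 ← R3 + (5/6)·R1: [0, 1/6, -1/6, -7/6]
R4 ← R4 − (1/2)·R1: [0, -1/2, 1/2, 7/2]
R5 ← R5 + (5/12)·R1: [0, 13/12, -13/12, -91/12]
R3 ← R3 + (2/15)·R2: [0, 0, 0, 0]
R4 ← R4 − (2/5)·R2: [0, 0, 0, 0]
R5 ← R5 + (13/15)·R2: [0, 0, 0, 0]
2 nonzero rows, so rank(M) = 2.
M has 4 columns; by rank–nullity, nullity = 4 − 2 = 2.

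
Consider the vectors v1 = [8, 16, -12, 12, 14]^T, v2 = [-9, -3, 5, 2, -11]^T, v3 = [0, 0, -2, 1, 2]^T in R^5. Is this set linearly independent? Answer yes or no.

Form the matrix with these vectors as rows and row reduce.
R2 ← R2 + (9/8)·R1: [0, 15, -17/2, 31/2, 19/4]
3 nonzero rows, so the 3 vectors span a space of dimension 3.
Since 3 = 3, the vectors are linearly independent.

yes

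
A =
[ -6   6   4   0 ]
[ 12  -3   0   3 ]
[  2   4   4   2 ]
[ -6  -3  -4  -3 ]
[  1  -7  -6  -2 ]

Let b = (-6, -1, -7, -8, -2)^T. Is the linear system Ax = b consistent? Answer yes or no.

Row reduce the augmented matrix [A | b].
R2 ← R2 + (2)·R1: [0, 9, 8, 3, -13]
R3 ← R3 + (1/3)·R1: [0, 6, 16/3, 2, -9]
R4 ← R4 − R1: [0, -9, -8, -3, -2]
R5 ← R5 + (1/6)·R1: [0, -6, -16/3, -2, -3]
R3 ← R3 − (2/3)·R2: [0, 0, 0, 0, -1/3]
R4 ← R4 + R2: [0, 0, 0, 0, -15]
R5 ← R5 + (2/3)·R2: [0, 0, 0, 0, -35/3]
R4 ← R4 − (45)·R3: [0, 0, 0, 0, 0]
R5 ← R5 − (35)·R3: [0, 0, 0, 0, 0]
The echelon form has 3 nonzero rows; the last pivot sits in the augmented column, so rank(A) = 2 but rank([A|b]) = 3.
Since the ranks differ, the system is inconsistent.

no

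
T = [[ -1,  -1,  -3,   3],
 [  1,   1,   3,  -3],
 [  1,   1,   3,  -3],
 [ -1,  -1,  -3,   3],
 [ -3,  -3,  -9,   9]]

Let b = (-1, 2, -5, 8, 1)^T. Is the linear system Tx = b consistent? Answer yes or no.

no

Row reduce the augmented matrix [T | b].
R2 ← R2 + R1: [0, 0, 0, 0, 1]
R3 ← R3 + R1: [0, 0, 0, 0, -6]
R4 ← R4 − R1: [0, 0, 0, 0, 9]
R5 ← R5 − (3)·R1: [0, 0, 0, 0, 4]
R3 ← R3 + (6)·R2: [0, 0, 0, 0, 0]
R4 ← R4 − (9)·R2: [0, 0, 0, 0, 0]
R5 ← R5 − (4)·R2: [0, 0, 0, 0, 0]
The echelon form has 2 nonzero rows; the last pivot sits in the augmented column, so rank(T) = 1 but rank([T|b]) = 2.
Since the ranks differ, the system is inconsistent.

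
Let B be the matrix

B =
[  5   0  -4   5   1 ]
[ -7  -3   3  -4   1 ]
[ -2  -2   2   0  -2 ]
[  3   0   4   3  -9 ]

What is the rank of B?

Row reduce to echelon form.
R2 ← R2 + (7/5)·R1: [0, -3, -13/5, 3, 12/5]
R3 ← R3 + (2/5)·R1: [0, -2, 2/5, 2, -8/5]
R4 ← R4 − (3/5)·R1: [0, 0, 32/5, 0, -48/5]
R3 ← R3 − (2/3)·R2: [0, 0, 32/15, 0, -16/5]
R4 ← R4 − (3)·R3: [0, 0, 0, 0, 0]
Echelon form has 3 nonzero rows, so rank(B) = 3.

3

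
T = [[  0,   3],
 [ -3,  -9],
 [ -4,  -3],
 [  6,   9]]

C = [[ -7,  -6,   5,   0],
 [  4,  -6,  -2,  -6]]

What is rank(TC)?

First compute TC:
[[ 12, -18,  -6, -18],
 [-15,  72,   3,  54],
 [ 16,  42, -14,  18],
 [ -6, -90,  12, -54]]
Now row reduce the product.
R2 ← R2 + (5/4)·R1: [0, 99/2, -9/2, 63/2]
R3 ← R3 − (4/3)·R1: [0, 66, -6, 42]
R4 ← R4 + (1/2)·R1: [0, -99, 9, -63]
R3 ← R3 − (4/3)·R2: [0, 0, 0, 0]
R4 ← R4 + (2)·R2: [0, 0, 0, 0]
2 nonzero rows, so rank(TC) = 2.

2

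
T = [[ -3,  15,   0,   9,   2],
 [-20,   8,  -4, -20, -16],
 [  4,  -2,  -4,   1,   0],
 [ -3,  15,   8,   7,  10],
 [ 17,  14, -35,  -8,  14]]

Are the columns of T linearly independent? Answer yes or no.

Row reduce T to echelon form.
R2 ← R2 − (20/3)·R1: [0, -92, -4, -80, -88/3]
R3 ← R3 + (4/3)·R1: [0, 18, -4, 13, 8/3]
R4 ← R4 − R1: [0, 0, 8, -2, 8]
R5 ← R5 + (17/3)·R1: [0, 99, -35, 43, 76/3]
R3 ← R3 + (9/46)·R2: [0, 0, -110/23, -61/23, -212/69]
R5 ← R5 + (99/92)·R2: [0, 0, -904/23, -991/23, -430/69]
R4 ← R4 + (92/55)·R3: [0, 0, 0, -354/55, 472/165]
R5 ← R5 − (452/55)·R3: [0, 0, 0, -1171/55, 1046/55]
R5 ← R5 − (1171/354)·R4: [0, 0, 0, 0, 86/9]
5 pivots among 5 columns.
Every column is a pivot column, so the columns are linearly independent.

yes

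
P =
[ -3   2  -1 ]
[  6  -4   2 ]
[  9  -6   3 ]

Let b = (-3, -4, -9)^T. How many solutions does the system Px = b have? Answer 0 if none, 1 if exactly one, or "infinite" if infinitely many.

Row reduce the augmented matrix [P | b].
R2 ← R2 + (2)·R1: [0, 0, 0, -10]
R3 ← R3 + (3)·R1: [0, 0, 0, -18]
R3 ← R3 − (9/5)·R2: [0, 0, 0, 0]
The echelon form has 2 nonzero rows; the last pivot sits in the augmented column, so rank(P) = 1 but rank([P|b]) = 2.
Since the ranks differ, the system is inconsistent.
It has no solutions.

0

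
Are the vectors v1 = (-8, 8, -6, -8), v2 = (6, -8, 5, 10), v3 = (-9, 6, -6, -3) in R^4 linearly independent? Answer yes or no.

no

Form the matrix with these vectors as rows and row reduce.
R2 ← R2 + (3/4)·R1: [0, -2, 1/2, 4]
R3 ← R3 − (9/8)·R1: [0, -3, 3/4, 6]
R3 ← R3 − (3/2)·R2: [0, 0, 0, 0]
2 nonzero rows, so the 3 vectors span a space of dimension 2.
Since 2 < 3, the vectors are linearly dependent.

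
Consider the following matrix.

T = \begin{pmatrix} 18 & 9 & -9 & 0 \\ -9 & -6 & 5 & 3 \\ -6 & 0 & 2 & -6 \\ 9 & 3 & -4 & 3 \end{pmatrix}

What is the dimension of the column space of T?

Row reduce to echelon form.
R2 ← R2 + (1/2)·R1: [0, -3/2, 1/2, 3]
R3 ← R3 + (1/3)·R1: [0, 3, -1, -6]
R4 ← R4 − (1/2)·R1: [0, -3/2, 1/2, 3]
R3 ← R3 + (2)·R2: [0, 0, 0, 0]
R4 ← R4 − R2: [0, 0, 0, 0]
Echelon form has 2 nonzero rows, so rank(T) = 2.
The column space has dimension equal to the rank: 2.

2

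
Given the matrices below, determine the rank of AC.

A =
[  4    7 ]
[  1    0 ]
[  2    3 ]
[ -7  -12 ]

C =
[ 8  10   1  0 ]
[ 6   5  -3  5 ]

First compute AC:
[[ 74,  75, -17,  35],
 [  8,  10,   1,   0],
 [ 34,  35,  -7,  15],
 [-128, -130,  29, -60]]
Now row reduce the product.
R2 ← R2 − (4/37)·R1: [0, 70/37, 105/37, -140/37]
R3 ← R3 − (17/37)·R1: [0, 20/37, 30/37, -40/37]
R4 ← R4 + (64/37)·R1: [0, -10/37, -15/37, 20/37]
R3 ← R3 − (2/7)·R2: [0, 0, 0, 0]
R4 ← R4 + (1/7)·R2: [0, 0, 0, 0]
2 nonzero rows, so rank(AC) = 2.

2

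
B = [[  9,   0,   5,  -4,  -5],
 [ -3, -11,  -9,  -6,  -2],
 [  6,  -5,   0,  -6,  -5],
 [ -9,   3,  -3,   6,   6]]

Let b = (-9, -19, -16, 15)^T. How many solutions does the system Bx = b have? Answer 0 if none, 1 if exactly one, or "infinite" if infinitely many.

Row reduce the augmented matrix [B | b].
R2 ← R2 + (1/3)·R1: [0, -11, -22/3, -22/3, -11/3, -22]
R3 ← R3 − (2/3)·R1: [0, -5, -10/3, -10/3, -5/3, -10]
R4 ← R4 + R1: [0, 3, 2, 2, 1, 6]
R3 ← R3 − (5/11)·R2: [0, 0, 0, 0, 0, 0]
R4 ← R4 + (3/11)·R2: [0, 0, 0, 0, 0, 0]
The echelon form has 2 nonzero rows, and every pivot lies in the first 5 columns, so rank(B) = rank([B|b]) = 2.
The system is consistent.
rank = 2 < 5 unknowns, so there are infinitely many solutions.

infinite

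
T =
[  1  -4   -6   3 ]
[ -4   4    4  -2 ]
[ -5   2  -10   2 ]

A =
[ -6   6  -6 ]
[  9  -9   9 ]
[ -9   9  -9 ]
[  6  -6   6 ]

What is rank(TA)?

First compute TA:
[[ 30, -30,  30],
 [ 12, -12,  12],
 [150, -150, 150]]
Now row reduce the product.
R2 ← R2 − (2/5)·R1: [0, 0, 0]
R3 ← R3 − (5)·R1: [0, 0, 0]
1 nonzero row, so rank(TA) = 1.

1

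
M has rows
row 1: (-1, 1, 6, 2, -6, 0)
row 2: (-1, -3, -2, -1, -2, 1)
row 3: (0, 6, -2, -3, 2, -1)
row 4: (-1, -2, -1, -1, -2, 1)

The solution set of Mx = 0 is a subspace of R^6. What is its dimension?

Row reduce to echelon form.
R2 ← R2 − R1: [0, -4, -8, -3, 4, 1]
R4 ← R4 − R1: [0, -3, -7, -3, 4, 1]
R3 ← R3 + (3/2)·R2: [0, 0, -14, -15/2, 8, 1/2]
R4 ← R4 − (3/4)·R2: [0, 0, -1, -3/4, 1, 1/4]
R4 ← R4 − (1/14)·R3: [0, 0, 0, -3/14, 3/7, 3/14]
4 nonzero rows, so rank(M) = 4.
M has 6 columns; by rank–nullity, nullity = 6 − 4 = 2.

2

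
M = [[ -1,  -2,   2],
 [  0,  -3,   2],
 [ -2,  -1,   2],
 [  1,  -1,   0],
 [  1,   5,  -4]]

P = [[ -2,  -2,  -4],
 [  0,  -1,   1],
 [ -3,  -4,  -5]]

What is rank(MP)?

2

First compute MP:
[[ -4,  -4,  -8],
 [ -6,  -5, -13],
 [ -2,  -3,  -3],
 [ -2,  -1,  -5],
 [ 10,   9,  21]]
Now row reduce the product.
R2 ← R2 − (3/2)·R1: [0, 1, -1]
R3 ← R3 − (1/2)·R1: [0, -1, 1]
R4 ← R4 − (1/2)·R1: [0, 1, -1]
R5 ← R5 + (5/2)·R1: [0, -1, 1]
R3 ← R3 + R2: [0, 0, 0]
R4 ← R4 − R2: [0, 0, 0]
R5 ← R5 + R2: [0, 0, 0]
2 nonzero rows, so rank(MP) = 2.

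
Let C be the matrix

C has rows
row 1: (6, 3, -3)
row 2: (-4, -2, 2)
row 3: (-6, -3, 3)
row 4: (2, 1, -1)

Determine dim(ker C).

2

Row reduce to echelon form.
R2 ← R2 + (2/3)·R1: [0, 0, 0]
R3 ← R3 + R1: [0, 0, 0]
R4 ← R4 − (1/3)·R1: [0, 0, 0]
1 nonzero row, so rank(C) = 1.
C has 3 columns; by rank–nullity, nullity = 3 − 1 = 2.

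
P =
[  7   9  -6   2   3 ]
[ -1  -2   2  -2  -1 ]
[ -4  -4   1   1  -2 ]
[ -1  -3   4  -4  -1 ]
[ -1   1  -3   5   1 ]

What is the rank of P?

Row reduce to echelon form.
R2 ← R2 + (1/7)·R1: [0, -5/7, 8/7, -12/7, -4/7]
R3 ← R3 + (4/7)·R1: [0, 8/7, -17/7, 15/7, -2/7]
R4 ← R4 + (1/7)·R1: [0, -12/7, 22/7, -26/7, -4/7]
R5 ← R5 + (1/7)·R1: [0, 16/7, -27/7, 37/7, 10/7]
R3 ← R3 + (8/5)·R2: [0, 0, -3/5, -3/5, -6/5]
R4 ← R4 − (12/5)·R2: [0, 0, 2/5, 2/5, 4/5]
R5 ← R5 + (16/5)·R2: [0, 0, -1/5, -1/5, -2/5]
R4 ← R4 + (2/3)·R3: [0, 0, 0, 0, 0]
R5 ← R5 − (1/3)·R3: [0, 0, 0, 0, 0]
Echelon form has 3 nonzero rows, so rank(P) = 3.

3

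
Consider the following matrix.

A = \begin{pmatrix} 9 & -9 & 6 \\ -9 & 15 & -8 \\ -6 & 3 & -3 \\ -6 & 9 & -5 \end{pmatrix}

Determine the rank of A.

Row reduce to echelon form.
R2 ← R2 + R1: [0, 6, -2]
R3 ← R3 + (2/3)·R1: [0, -3, 1]
R4 ← R4 + (2/3)·R1: [0, 3, -1]
R3 ← R3 + (1/2)·R2: [0, 0, 0]
R4 ← R4 − (1/2)·R2: [0, 0, 0]
Echelon form has 2 nonzero rows, so rank(A) = 2.

2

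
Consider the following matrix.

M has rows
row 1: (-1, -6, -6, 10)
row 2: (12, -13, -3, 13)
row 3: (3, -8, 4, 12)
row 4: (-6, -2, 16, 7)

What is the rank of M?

Row reduce to echelon form.
R2 ← R2 + (12)·R1: [0, -85, -75, 133]
R3 ← R3 + (3)·R1: [0, -26, -14, 42]
R4 ← R4 − (6)·R1: [0, 34, 52, -53]
R3 ← R3 − (26/85)·R2: [0, 0, 152/17, 112/85]
R4 ← R4 + (2/5)·R2: [0, 0, 22, 1/5]
R4 ← R4 − (187/76)·R3: [0, 0, 0, -289/95]
Echelon form has 4 nonzero rows, so rank(M) = 4.

4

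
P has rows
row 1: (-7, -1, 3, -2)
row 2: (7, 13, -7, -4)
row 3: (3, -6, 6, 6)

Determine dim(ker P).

1

Row reduce to echelon form.
R2 ← R2 + R1: [0, 12, -4, -6]
R3 ← R3 + (3/7)·R1: [0, -45/7, 51/7, 36/7]
R3 ← R3 + (15/28)·R2: [0, 0, 36/7, 27/14]
3 nonzero rows, so rank(P) = 3.
P has 4 columns; by rank–nullity, nullity = 4 − 3 = 1.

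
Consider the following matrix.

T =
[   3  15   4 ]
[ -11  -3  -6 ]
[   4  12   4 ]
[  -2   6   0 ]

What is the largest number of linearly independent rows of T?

Row reduce to echelon form.
R2 ← R2 + (11/3)·R1: [0, 52, 26/3]
R3 ← R3 − (4/3)·R1: [0, -8, -4/3]
R4 ← R4 + (2/3)·R1: [0, 16, 8/3]
R3 ← R3 + (2/13)·R2: [0, 0, 0]
R4 ← R4 − (4/13)·R2: [0, 0, 0]
Echelon form has 2 nonzero rows, so rank(T) = 2.
The rank gives the maximum number of linearly independent rows: 2.

2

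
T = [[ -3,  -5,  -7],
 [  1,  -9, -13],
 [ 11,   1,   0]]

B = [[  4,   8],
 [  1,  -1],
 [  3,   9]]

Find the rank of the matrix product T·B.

2

First compute TB:
[[-38, -82],
 [-44, -100],
 [ 45,  87]]
Now row reduce the product.
R2 ← R2 − (22/19)·R1: [0, -96/19]
R3 ← R3 + (45/38)·R1: [0, -192/19]
R3 ← R3 − (2)·R2: [0, 0]
2 nonzero rows, so rank(TB) = 2.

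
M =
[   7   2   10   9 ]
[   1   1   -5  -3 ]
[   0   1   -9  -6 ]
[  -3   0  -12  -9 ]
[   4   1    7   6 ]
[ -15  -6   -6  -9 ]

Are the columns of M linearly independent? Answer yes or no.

Row reduce M to echelon form.
R2 ← R2 − (1/7)·R1: [0, 5/7, -45/7, -30/7]
R4 ← R4 + (3/7)·R1: [0, 6/7, -54/7, -36/7]
R5 ← R5 − (4/7)·R1: [0, -1/7, 9/7, 6/7]
R6 ← R6 + (15/7)·R1: [0, -12/7, 108/7, 72/7]
R3 ← R3 − (7/5)·R2: [0, 0, 0, 0]
R4 ← R4 − (6/5)·R2: [0, 0, 0, 0]
R5 ← R5 + (1/5)·R2: [0, 0, 0, 0]
R6 ← R6 + (12/5)·R2: [0, 0, 0, 0]
2 pivots among 4 columns.
Only 2 < 4 pivot columns, so the columns are linearly dependent.

no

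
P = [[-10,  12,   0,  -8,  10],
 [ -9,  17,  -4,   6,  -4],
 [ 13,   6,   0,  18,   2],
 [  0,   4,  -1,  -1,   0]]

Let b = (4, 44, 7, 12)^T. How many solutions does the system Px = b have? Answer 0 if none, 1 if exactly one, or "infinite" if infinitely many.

infinite

Row reduce the augmented matrix [P | b].
R2 ← R2 − (9/10)·R1: [0, 31/5, -4, 66/5, -13, 202/5]
R3 ← R3 + (13/10)·R1: [0, 108/5, 0, 38/5, 15, 61/5]
R3 ← R3 − (108/31)·R2: [0, 0, 432/31, -1190/31, 1869/31, -3985/31]
R4 ← R4 − (20/31)·R2: [0, 0, 49/31, -295/31, 260/31, -436/31]
R4 ← R4 − (49/432)·R3: [0, 0, 0, -1115/216, 223/144, 223/432]
The echelon form has 4 nonzero rows, and every pivot lies in the first 5 columns, so rank(P) = rank([P|b]) = 4.
The system is consistent.
rank = 4 < 5 unknowns, so there are infinitely many solutions.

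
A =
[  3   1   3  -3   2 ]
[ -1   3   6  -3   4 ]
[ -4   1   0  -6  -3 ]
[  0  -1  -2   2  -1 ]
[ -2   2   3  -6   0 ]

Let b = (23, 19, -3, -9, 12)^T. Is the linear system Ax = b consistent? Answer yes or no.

yes

Row reduce the augmented matrix [A | b].
R2 ← R2 + (1/3)·R1: [0, 10/3, 7, -4, 14/3, 80/3]
R3 ← R3 + (4/3)·R1: [0, 7/3, 4, -10, -1/3, 83/3]
R5 ← R5 + (2/3)·R1: [0, 8/3, 5, -8, 4/3, 82/3]
R3 ← R3 − (7/10)·R2: [0, 0, -9/10, -36/5, -18/5, 9]
R4 ← R4 + (3/10)·R2: [0, 0, 1/10, 4/5, 2/5, -1]
R5 ← R5 − (4/5)·R2: [0, 0, -3/5, -24/5, -12/5, 6]
R4 ← R4 + (1/9)·R3: [0, 0, 0, 0, 0, 0]
R5 ← R5 − (2/3)·R3: [0, 0, 0, 0, 0, 0]
The echelon form has 3 nonzero rows, and every pivot lies in the first 5 columns, so rank(A) = rank([A|b]) = 3.
The system is consistent.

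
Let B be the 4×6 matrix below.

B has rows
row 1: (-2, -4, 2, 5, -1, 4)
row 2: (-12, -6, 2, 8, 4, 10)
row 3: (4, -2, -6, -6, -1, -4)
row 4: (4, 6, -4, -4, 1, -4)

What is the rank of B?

4

Row reduce to echelon form.
R2 ← R2 − (6)·R1: [0, 18, -10, -22, 10, -14]
R3 ← R3 + (2)·R1: [0, -10, -2, 4, -3, 4]
R4 ← R4 + (2)·R1: [0, -2, 0, 6, -1, 4]
R3 ← R3 + (5/9)·R2: [0, 0, -68/9, -74/9, 23/9, -34/9]
R4 ← R4 + (1/9)·R2: [0, 0, -10/9, 32/9, 1/9, 22/9]
R4 ← R4 − (5/34)·R3: [0, 0, 0, 81/17, -9/34, 3]
Echelon form has 4 nonzero rows, so rank(B) = 4.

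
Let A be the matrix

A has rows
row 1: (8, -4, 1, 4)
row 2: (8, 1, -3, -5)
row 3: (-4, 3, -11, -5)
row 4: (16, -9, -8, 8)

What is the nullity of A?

Row reduce to echelon form.
R2 ← R2 − R1: [0, 5, -4, -9]
R3 ← R3 + (1/2)·R1: [0, 1, -21/2, -3]
R4 ← R4 − (2)·R1: [0, -1, -10, 0]
R3 ← R3 − (1/5)·R2: [0, 0, -97/10, -6/5]
R4 ← R4 + (1/5)·R2: [0, 0, -54/5, -9/5]
R4 ← R4 − (108/97)·R3: [0, 0, 0, -45/97]
4 nonzero rows, so rank(A) = 4.
A has 4 columns; by rank–nullity, nullity = 4 − 4 = 0.

0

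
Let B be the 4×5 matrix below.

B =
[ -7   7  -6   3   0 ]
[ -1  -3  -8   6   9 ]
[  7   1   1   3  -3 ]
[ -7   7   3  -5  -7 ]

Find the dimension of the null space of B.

Row reduce to echelon form.
R2 ← R2 − (1/7)·R1: [0, -4, -50/7, 39/7, 9]
R3 ← R3 + R1: [0, 8, -5, 6, -3]
R4 ← R4 − R1: [0, 0, 9, -8, -7]
R3 ← R3 + (2)·R2: [0, 0, -135/7, 120/7, 15]
R4 ← R4 + (7/15)·R3: [0, 0, 0, 0, 0]
3 nonzero rows, so rank(B) = 3.
B has 5 columns; by rank–nullity, nullity = 5 − 3 = 2.

2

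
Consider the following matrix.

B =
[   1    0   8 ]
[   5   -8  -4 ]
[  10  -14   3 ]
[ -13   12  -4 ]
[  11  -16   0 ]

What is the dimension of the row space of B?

3

Row reduce to echelon form.
R2 ← R2 − (5)·R1: [0, -8, -44]
R3 ← R3 − (10)·R1: [0, -14, -77]
R4 ← R4 + (13)·R1: [0, 12, 100]
R5 ← R5 − (11)·R1: [0, -16, -88]
R3 ← R3 − (7/4)·R2: [0, 0, 0]
R4 ← R4 + (3/2)·R2: [0, 0, 34]
R5 ← R5 − (2)·R2: [0, 0, 0]
Swap R3 ↔ R4
Echelon form has 3 nonzero rows, so rank(B) = 3.
The row space has dimension equal to the rank: 3.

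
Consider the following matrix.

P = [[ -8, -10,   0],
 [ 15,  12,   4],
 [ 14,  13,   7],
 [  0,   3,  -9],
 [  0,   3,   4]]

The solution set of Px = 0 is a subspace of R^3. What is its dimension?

0

Row reduce to echelon form.
R2 ← R2 + (15/8)·R1: [0, -27/4, 4]
R3 ← R3 + (7/4)·R1: [0, -9/2, 7]
R3 ← R3 − (2/3)·R2: [0, 0, 13/3]
R4 ← R4 + (4/9)·R2: [0, 0, -65/9]
R5 ← R5 + (4/9)·R2: [0, 0, 52/9]
R4 ← R4 + (5/3)·R3: [0, 0, 0]
R5 ← R5 − (4/3)·R3: [0, 0, 0]
3 nonzero rows, so rank(P) = 3.
P has 3 columns; by rank–nullity, nullity = 3 − 3 = 0.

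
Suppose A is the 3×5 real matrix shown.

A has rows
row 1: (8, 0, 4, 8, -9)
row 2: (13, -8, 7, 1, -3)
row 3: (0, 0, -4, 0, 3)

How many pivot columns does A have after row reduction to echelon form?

3

Row reduce to echelon form.
R2 ← R2 − (13/8)·R1: [0, -8, 1/2, -12, 93/8]
Echelon form has 3 nonzero rows, so rank(A) = 3.
Each nonzero row contributes one pivot column: 3 pivot columns.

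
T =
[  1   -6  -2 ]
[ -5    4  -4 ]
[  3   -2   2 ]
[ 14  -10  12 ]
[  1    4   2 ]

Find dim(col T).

3

Row reduce to echelon form.
R2 ← R2 + (5)·R1: [0, -26, -14]
R3 ← R3 − (3)·R1: [0, 16, 8]
R4 ← R4 − (14)·R1: [0, 74, 40]
R5 ← R5 − R1: [0, 10, 4]
R3 ← R3 + (8/13)·R2: [0, 0, -8/13]
R4 ← R4 + (37/13)·R2: [0, 0, 2/13]
R5 ← R5 + (5/13)·R2: [0, 0, -18/13]
R4 ← R4 + (1/4)·R3: [0, 0, 0]
R5 ← R5 − (9/4)·R3: [0, 0, 0]
Echelon form has 3 nonzero rows, so rank(T) = 3.
The column space has dimension equal to the rank: 3.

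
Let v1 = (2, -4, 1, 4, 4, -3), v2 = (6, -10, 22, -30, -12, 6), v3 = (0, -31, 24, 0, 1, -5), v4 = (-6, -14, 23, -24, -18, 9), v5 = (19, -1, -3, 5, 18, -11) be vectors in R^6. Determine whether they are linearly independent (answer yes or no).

Form the matrix with these vectors as rows and row reduce.
R2 ← R2 − (3)·R1: [0, 2, 19, -42, -24, 15]
R4 ← R4 + (3)·R1: [0, -26, 26, -12, -6, 0]
R5 ← R5 − (19/2)·R1: [0, 37, -25/2, -33, -20, 35/2]
R3 ← R3 + (31/2)·R2: [0, 0, 637/2, -651, -371, 455/2]
R4 ← R4 + (13)·R2: [0, 0, 273, -558, -318, 195]
R5 ← R5 − (37/2)·R2: [0, 0, -364, 744, 424, -260]
R4 ← R4 − (6/7)·R3: [0, 0, 0, 0, 0, 0]
R5 ← R5 + (8/7)·R3: [0, 0, 0, 0, 0, 0]
3 nonzero rows, so the 5 vectors span a space of dimension 3.
Since 3 < 5, the vectors are linearly dependent.

no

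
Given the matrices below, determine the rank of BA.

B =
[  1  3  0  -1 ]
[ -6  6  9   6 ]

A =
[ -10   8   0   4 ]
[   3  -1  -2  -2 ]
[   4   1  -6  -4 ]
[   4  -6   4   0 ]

First compute BA:
[[ -5,  11, -10,  -2],
 [138, -81, -42, -72]]
Now row reduce the product.
R2 ← R2 + (138/5)·R1: [0, 1113/5, -318, -636/5]
2 nonzero rows, so rank(BA) = 2.

2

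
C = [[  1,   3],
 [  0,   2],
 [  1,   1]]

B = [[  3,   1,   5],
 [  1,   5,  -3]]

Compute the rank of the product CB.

2

First compute CB:
[[  6,  16,  -4],
 [  2,  10,  -6],
 [  4,   6,   2]]
Now row reduce the product.
R2 ← R2 − (1/3)·R1: [0, 14/3, -14/3]
R3 ← R3 − (2/3)·R1: [0, -14/3, 14/3]
R3 ← R3 + R2: [0, 0, 0]
2 nonzero rows, so rank(CB) = 2.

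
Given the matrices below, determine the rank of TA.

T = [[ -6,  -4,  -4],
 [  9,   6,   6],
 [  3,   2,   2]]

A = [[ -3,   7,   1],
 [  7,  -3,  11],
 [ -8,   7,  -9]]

First compute TA:
[[ 22, -58, -14],
 [-33,  87,  21],
 [-11,  29,   7]]
Now row reduce the product.
R2 ← R2 + (3/2)·R1: [0, 0, 0]
R3 ← R3 + (1/2)·R1: [0, 0, 0]
1 nonzero row, so rank(TA) = 1.

1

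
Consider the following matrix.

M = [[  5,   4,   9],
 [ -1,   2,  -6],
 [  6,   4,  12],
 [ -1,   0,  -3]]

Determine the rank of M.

2

Row reduce to echelon form.
R2 ← R2 + (1/5)·R1: [0, 14/5, -21/5]
R3 ← R3 − (6/5)·R1: [0, -4/5, 6/5]
R4 ← R4 + (1/5)·R1: [0, 4/5, -6/5]
R3 ← R3 + (2/7)·R2: [0, 0, 0]
R4 ← R4 − (2/7)·R2: [0, 0, 0]
Echelon form has 2 nonzero rows, so rank(M) = 2.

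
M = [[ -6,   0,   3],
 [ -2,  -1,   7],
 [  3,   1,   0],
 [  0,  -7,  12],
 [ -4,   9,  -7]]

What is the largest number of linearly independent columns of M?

3

Row reduce to echelon form.
R2 ← R2 − (1/3)·R1: [0, -1, 6]
R3 ← R3 + (1/2)·R1: [0, 1, 3/2]
R5 ← R5 − (2/3)·R1: [0, 9, -9]
R3 ← R3 + R2: [0, 0, 15/2]
R4 ← R4 − (7)·R2: [0, 0, -30]
R5 ← R5 + (9)·R2: [0, 0, 45]
R4 ← R4 + (4)·R3: [0, 0, 0]
R5 ← R5 − (6)·R3: [0, 0, 0]
Echelon form has 3 nonzero rows, so rank(M) = 3.
The rank gives the maximum number of linearly independent columns: 3.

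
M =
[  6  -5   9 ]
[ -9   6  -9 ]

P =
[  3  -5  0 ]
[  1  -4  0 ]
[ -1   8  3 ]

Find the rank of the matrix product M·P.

First compute MP:
[[  4,  62,  27],
 [-12, -51, -27]]
Now row reduce the product.
R2 ← R2 + (3)·R1: [0, 135, 54]
2 nonzero rows, so rank(MP) = 2.

2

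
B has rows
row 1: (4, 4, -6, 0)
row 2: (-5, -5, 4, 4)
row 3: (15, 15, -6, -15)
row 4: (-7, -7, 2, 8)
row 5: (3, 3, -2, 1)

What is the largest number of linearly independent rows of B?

3

Row reduce to echelon form.
R2 ← R2 + (5/4)·R1: [0, 0, -7/2, 4]
R3 ← R3 − (15/4)·R1: [0, 0, 33/2, -15]
R4 ← R4 + (7/4)·R1: [0, 0, -17/2, 8]
R5 ← R5 − (3/4)·R1: [0, 0, 5/2, 1]
R3 ← R3 + (33/7)·R2: [0, 0, 0, 27/7]
R4 ← R4 − (17/7)·R2: [0, 0, 0, -12/7]
R5 ← R5 + (5/7)·R2: [0, 0, 0, 27/7]
R4 ← R4 + (4/9)·R3: [0, 0, 0, 0]
R5 ← R5 − R3: [0, 0, 0, 0]
Echelon form has 3 nonzero rows, so rank(B) = 3.
The rank gives the maximum number of linearly independent rows: 3.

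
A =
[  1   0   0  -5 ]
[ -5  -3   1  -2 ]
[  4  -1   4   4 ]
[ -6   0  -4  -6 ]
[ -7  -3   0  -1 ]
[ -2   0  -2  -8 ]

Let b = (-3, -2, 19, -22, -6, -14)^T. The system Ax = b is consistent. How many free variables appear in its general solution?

1

Row reduce the augmented matrix [A | b].
R2 ← R2 + (5)·R1: [0, -3, 1, -27, -17]
R3 ← R3 − (4)·R1: [0, -1, 4, 24, 31]
R4 ← R4 + (6)·R1: [0, 0, -4, -36, -40]
R5 ← R5 + (7)·R1: [0, -3, 0, -36, -27]
R6 ← R6 + (2)·R1: [0, 0, -2, -18, -20]
R3 ← R3 − (1/3)·R2: [0, 0, 11/3, 33, 110/3]
R5 ← R5 − R2: [0, 0, -1, -9, -10]
R4 ← R4 + (12/11)·R3: [0, 0, 0, 0, 0]
R5 ← R5 + (3/11)·R3: [0, 0, 0, 0, 0]
R6 ← R6 + (6/11)·R3: [0, 0, 0, 0, 0]
The echelon form has 3 nonzero rows, and every pivot lies in the first 4 columns, so rank(A) = rank([A|b]) = 3.
The system is consistent.
Free variables = (unknowns) − (rank) = 4 − 3 = 1.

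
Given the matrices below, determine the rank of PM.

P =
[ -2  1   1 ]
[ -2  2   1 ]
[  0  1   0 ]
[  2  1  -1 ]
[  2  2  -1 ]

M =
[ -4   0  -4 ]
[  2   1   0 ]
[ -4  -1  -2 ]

First compute PM:
[[  6,   0,   6],
 [  8,   1,   6],
 [  2,   1,   0],
 [ -2,   2,  -6],
 [  0,   3,  -6]]
Now row reduce the product.
R2 ← R2 − (4/3)·R1: [0, 1, -2]
R3 ← R3 − (1/3)·R1: [0, 1, -2]
R4 ← R4 + (1/3)·R1: [0, 2, -4]
R3 ← R3 − R2: [0, 0, 0]
R4 ← R4 − (2)·R2: [0, 0, 0]
R5 ← R5 − (3)·R2: [0, 0, 0]
2 nonzero rows, so rank(PM) = 2.

2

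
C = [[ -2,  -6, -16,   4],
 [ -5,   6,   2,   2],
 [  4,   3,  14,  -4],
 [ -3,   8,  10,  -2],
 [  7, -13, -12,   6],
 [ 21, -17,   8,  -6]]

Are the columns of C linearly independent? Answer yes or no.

no

Row reduce C to echelon form.
R2 ← R2 − (5/2)·R1: [0, 21, 42, -8]
R3 ← R3 + (2)·R1: [0, -9, -18, 4]
R4 ← R4 − (3/2)·R1: [0, 17, 34, -8]
R5 ← R5 + (7/2)·R1: [0, -34, -68, 20]
R6 ← R6 + (21/2)·R1: [0, -80, -160, 36]
R3 ← R3 + (3/7)·R2: [0, 0, 0, 4/7]
R4 ← R4 − (17/21)·R2: [0, 0, 0, -32/21]
R5 ← R5 + (34/21)·R2: [0, 0, 0, 148/21]
R6 ← R6 + (80/21)·R2: [0, 0, 0, 116/21]
R4 ← R4 + (8/3)·R3: [0, 0, 0, 0]
R5 ← R5 − (37/3)·R3: [0, 0, 0, 0]
R6 ← R6 − (29/3)·R3: [0, 0, 0, 0]
3 pivots among 4 columns.
Only 3 < 4 pivot columns, so the columns are linearly dependent.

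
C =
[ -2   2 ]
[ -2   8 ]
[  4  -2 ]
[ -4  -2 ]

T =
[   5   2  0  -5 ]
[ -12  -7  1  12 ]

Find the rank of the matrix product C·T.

First compute CT:
[[-34, -18,   2,  34],
 [-106, -60,   8, 106],
 [ 44,  22,  -2, -44],
 [  4,   6,  -2,  -4]]
Now row reduce the product.
R2 ← R2 − (53/17)·R1: [0, -66/17, 30/17, 0]
R3 ← R3 + (22/17)·R1: [0, -22/17, 10/17, 0]
R4 ← R4 + (2/17)·R1: [0, 66/17, -30/17, 0]
R3 ← R3 − (1/3)·R2: [0, 0, 0, 0]
R4 ← R4 + R2: [0, 0, 0, 0]
2 nonzero rows, so rank(CT) = 2.

2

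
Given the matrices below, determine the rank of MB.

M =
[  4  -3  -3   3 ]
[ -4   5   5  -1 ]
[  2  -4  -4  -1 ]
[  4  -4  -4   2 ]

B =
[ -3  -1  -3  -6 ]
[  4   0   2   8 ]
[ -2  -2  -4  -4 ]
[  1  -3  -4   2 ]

First compute MB:
[[-15,  -7, -18, -30],
 [ 21,  -3,   6,  42],
 [-15,   9,   6, -30],
 [-18,  -2, -12, -36]]
Now row reduce the product.
R2 ← R2 + (7/5)·R1: [0, -64/5, -96/5, 0]
R3 ← R3 − R1: [0, 16, 24, 0]
R4 ← R4 − (6/5)·R1: [0, 32/5, 48/5, 0]
R3 ← R3 + (5/4)·R2: [0, 0, 0, 0]
R4 ← R4 + (1/2)·R2: [0, 0, 0, 0]
2 nonzero rows, so rank(MB) = 2.

2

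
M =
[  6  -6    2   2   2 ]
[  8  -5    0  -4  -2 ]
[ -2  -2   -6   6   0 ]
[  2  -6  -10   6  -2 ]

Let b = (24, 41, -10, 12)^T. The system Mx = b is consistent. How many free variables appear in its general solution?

Row reduce the augmented matrix [M | b].
R2 ← R2 − (4/3)·R1: [0, 3, -8/3, -20/3, -14/3, 9]
R3 ← R3 + (1/3)·R1: [0, -4, -16/3, 20/3, 2/3, -2]
R4 ← R4 − (1/3)·R1: [0, -4, -32/3, 16/3, -8/3, 4]
R3 ← R3 + (4/3)·R2: [0, 0, -80/9, -20/9, -50/9, 10]
R4 ← R4 + (4/3)·R2: [0, 0, -128/9, -32/9, -80/9, 16]
R4 ← R4 − (8/5)·R3: [0, 0, 0, 0, 0, 0]
The echelon form has 3 nonzero rows, and every pivot lies in the first 5 columns, so rank(M) = rank([M|b]) = 3.
The system is consistent.
Free variables = (unknowns) − (rank) = 5 − 3 = 2.

2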